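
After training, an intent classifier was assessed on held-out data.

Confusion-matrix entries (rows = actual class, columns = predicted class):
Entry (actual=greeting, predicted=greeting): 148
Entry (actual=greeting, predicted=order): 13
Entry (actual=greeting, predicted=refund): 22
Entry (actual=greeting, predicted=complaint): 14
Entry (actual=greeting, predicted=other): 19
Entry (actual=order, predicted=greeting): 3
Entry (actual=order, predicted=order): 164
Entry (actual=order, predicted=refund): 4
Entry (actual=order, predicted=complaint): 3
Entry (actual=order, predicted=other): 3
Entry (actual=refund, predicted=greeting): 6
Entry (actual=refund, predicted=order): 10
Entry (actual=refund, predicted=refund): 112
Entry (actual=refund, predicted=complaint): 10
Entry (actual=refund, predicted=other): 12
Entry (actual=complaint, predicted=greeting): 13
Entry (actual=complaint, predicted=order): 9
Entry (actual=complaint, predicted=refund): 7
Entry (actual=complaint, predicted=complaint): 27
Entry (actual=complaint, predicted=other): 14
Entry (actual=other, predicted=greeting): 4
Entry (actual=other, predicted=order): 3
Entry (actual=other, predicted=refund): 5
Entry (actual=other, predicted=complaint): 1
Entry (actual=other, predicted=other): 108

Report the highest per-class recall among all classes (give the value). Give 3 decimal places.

0.927

Per-class recall (TP/(TP+FN)):
  greeting: TP=148, FN=13+22+14+19=68 → 148/216 = 0.6852
  order: TP=164, FN=3+4+3+3=13 → 164/177 = 0.9266
  refund: TP=112, FN=6+10+10+12=38 → 112/150 = 0.7467
  complaint: TP=27, FN=13+9+7+14=43 → 27/70 = 0.3857
  other: TP=108, FN=4+3+5+1=13 → 108/121 = 0.8926
Highest is class 'order' with recall = 0.927.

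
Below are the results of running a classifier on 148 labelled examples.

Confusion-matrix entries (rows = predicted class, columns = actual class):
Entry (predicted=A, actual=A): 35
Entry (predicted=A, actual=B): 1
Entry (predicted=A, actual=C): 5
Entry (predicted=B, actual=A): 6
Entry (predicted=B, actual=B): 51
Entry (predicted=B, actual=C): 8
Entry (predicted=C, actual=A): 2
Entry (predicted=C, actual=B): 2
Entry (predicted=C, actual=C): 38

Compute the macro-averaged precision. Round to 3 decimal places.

0.848

Per-class precision (TP/(TP+FP)):
  A: TP=35, FP=1+5=6 → 35/41 = 0.8537
  B: TP=51, FP=6+8=14 → 51/65 = 0.7846
  C: TP=38, FP=2+2=4 → 38/42 = 0.9048
Macro-precision = mean = (0.8537 + 0.7846 + 0.9048) / 3 = 0.848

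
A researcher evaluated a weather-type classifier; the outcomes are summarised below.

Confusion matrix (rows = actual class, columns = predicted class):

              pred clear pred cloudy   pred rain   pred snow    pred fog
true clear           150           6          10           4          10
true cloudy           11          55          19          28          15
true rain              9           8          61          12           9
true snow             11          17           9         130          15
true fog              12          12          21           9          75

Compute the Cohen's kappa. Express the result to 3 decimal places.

0.564

Observed agreement pₒ = trace/N = 471/718 = 0.6560
Expected agreement pₑ = Σ (rowᵢ·colᵢ)/N² = (180·193 + 128·98 + 99·120 + 182·183 + 129·124)/718² = 0.2104
κ = (pₒ − pₑ)/(1 − pₑ) = (0.6560 − 0.2104)/(1 − 0.2104) = 0.564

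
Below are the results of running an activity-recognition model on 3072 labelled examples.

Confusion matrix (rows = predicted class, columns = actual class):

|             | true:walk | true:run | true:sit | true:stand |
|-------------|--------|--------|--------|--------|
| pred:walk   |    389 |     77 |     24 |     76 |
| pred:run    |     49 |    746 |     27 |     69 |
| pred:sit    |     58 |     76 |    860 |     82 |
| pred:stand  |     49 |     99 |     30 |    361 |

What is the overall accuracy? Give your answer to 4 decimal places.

Accuracy = trace / total = (389+746+860+361=2356) / 3072 = 2356/3072 = 0.7669

0.7669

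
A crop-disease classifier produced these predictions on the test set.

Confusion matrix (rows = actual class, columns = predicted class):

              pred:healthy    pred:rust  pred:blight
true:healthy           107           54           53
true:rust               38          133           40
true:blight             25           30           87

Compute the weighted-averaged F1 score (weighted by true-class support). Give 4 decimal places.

0.5769

Per-class F1 score (2·TP/(2·TP+FP+FN)):
  healthy: TP=107, FP=38+25=63, FN=54+53=107 → 214/384 = 0.55729
  rust: TP=133, FP=54+30=84, FN=38+40=78 → 266/428 = 0.62150
  blight: TP=87, FP=53+40=93, FN=25+30=55 → 174/322 = 0.54037
Weighted-F1 score = Σ (supportᵢ/N)·F1 scoreᵢ with N=567: (214/567)·0.55729 + (211/567)·0.62150 + (142/567)·0.54037 = 0.5769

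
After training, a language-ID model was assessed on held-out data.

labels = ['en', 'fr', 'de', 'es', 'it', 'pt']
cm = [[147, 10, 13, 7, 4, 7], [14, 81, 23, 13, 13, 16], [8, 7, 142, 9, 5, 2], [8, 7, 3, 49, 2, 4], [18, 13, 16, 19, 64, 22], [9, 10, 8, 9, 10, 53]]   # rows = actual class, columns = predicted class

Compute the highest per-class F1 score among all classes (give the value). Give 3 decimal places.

Per-class F1 score (2·TP/(2·TP+FP+FN)):
  en: TP=147, FP=14+8+8+18+9=57, FN=10+13+7+4+7=41 → 294/392 = 0.7500
  fr: TP=81, FP=10+7+7+13+10=47, FN=14+23+13+13+16=79 → 162/288 = 0.5625
  de: TP=142, FP=13+23+3+16+8=63, FN=8+7+9+5+2=31 → 284/378 = 0.7513
  es: TP=49, FP=7+13+9+19+9=57, FN=8+7+3+2+4=24 → 98/179 = 0.5475
  it: TP=64, FP=4+13+5+2+10=34, FN=18+13+16+19+22=88 → 128/250 = 0.5120
  pt: TP=53, FP=7+16+2+4+22=51, FN=9+10+8+9+10=46 → 106/203 = 0.5222
Highest is class 'de' with F1 score = 0.751.

0.751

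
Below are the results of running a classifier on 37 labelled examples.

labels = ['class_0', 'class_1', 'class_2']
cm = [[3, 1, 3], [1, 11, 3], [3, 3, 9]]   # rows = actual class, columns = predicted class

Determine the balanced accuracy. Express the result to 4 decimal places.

Balanced accuracy = mean of per-class recall.
  class_0: recall = 3/7 = 0.42857
  class_1: recall = 11/15 = 0.73333
  class_2: recall = 9/15 = 0.60000
Mean = (0.42857 + 0.73333 + 0.60000) / 3 = 0.5873

0.5873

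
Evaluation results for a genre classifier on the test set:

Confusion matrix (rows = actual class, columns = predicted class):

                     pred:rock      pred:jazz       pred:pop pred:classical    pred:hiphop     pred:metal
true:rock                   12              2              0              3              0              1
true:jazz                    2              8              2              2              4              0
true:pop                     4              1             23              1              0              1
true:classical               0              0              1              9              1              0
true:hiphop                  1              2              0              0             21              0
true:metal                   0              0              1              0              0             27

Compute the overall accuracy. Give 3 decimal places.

0.775

Accuracy = trace / total = (12+8+23+9+21+27=100) / 129 = 100/129 = 0.775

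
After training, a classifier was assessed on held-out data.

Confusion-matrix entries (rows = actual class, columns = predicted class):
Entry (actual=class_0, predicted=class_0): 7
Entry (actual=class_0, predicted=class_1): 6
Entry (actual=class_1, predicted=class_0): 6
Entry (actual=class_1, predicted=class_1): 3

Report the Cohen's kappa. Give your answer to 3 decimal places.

Observed agreement pₒ = trace/N = 10/22 = 0.4545
Expected agreement pₑ = Σ (rowᵢ·colᵢ)/N² = (13·13 + 9·9)/22² = 0.5165
κ = (pₒ − pₑ)/(1 − pₑ) = (0.4545 − 0.5165)/(1 − 0.5165) = -0.128

-0.128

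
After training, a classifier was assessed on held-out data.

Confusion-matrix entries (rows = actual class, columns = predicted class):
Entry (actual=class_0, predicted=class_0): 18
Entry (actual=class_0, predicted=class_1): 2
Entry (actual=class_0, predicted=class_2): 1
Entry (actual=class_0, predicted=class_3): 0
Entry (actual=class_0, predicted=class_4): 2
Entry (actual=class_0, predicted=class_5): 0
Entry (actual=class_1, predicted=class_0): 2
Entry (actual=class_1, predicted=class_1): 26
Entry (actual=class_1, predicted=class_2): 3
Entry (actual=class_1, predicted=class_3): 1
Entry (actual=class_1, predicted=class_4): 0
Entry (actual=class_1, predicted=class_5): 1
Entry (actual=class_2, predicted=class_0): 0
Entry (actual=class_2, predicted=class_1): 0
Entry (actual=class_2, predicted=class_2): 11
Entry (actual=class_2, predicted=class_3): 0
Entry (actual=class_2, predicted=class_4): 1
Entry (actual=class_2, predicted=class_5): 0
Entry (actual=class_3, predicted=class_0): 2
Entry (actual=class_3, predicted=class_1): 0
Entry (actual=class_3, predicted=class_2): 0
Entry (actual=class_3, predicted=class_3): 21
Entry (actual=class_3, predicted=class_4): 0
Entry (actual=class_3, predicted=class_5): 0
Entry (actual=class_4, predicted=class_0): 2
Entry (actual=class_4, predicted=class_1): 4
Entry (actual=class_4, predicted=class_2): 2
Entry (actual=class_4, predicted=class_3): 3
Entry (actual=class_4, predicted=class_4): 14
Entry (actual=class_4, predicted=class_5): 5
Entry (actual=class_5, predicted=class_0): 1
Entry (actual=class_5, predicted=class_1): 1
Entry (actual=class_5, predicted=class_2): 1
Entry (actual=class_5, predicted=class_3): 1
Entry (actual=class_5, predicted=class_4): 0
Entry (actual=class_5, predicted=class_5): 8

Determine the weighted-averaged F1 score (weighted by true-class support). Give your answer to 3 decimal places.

Per-class F1 score (2·TP/(2·TP+FP+FN)):
  class_0: TP=18, FP=2+0+2+2+1=7, FN=2+1+0+2+0=5 → 36/48 = 0.7500
  class_1: TP=26, FP=2+0+0+4+1=7, FN=2+3+1+0+1=7 → 52/66 = 0.7879
  class_2: TP=11, FP=1+3+0+2+1=7, FN=0+0+0+1+0=1 → 22/30 = 0.7333
  class_3: TP=21, FP=0+1+0+3+1=5, FN=2+0+0+0+0=2 → 42/49 = 0.8571
  class_4: TP=14, FP=2+0+1+0+0=3, FN=2+4+2+3+5=16 → 28/47 = 0.5957
  class_5: TP=8, FP=0+1+0+0+5=6, FN=1+1+1+1+0=4 → 16/26 = 0.6154
Weighted-F1 score = Σ (supportᵢ/N)·F1 scoreᵢ with N=133: (23/133)·0.7500 + (33/133)·0.7879 + (12/133)·0.7333 + (23/133)·0.8571 + (30/133)·0.5957 + (12/133)·0.6154 = 0.729

0.729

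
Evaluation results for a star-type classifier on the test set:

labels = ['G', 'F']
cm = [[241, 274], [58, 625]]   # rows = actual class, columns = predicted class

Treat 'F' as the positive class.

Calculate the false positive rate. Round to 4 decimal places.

0.5320

FPR = FP/(FP+TN) = 274/(274+241) = 0.5320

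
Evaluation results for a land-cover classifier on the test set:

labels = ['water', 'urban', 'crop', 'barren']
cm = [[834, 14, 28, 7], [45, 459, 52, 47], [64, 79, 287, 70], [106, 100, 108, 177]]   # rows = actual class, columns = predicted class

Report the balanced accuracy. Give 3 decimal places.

Balanced accuracy = mean of per-class recall.
  water: recall = 834/883 = 0.9445
  urban: recall = 459/603 = 0.7612
  crop: recall = 287/500 = 0.5740
  barren: recall = 177/491 = 0.3605
Mean = (0.9445 + 0.7612 + 0.5740 + 0.3605) / 4 = 0.660

0.660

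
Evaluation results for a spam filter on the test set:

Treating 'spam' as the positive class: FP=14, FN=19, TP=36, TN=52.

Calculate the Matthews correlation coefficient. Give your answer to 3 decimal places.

MCC = (TP·TN − FP·FN) / √((TP+FP)(TP+FN)(TN+FP)(TN+FN))
Numerator = 36·52 − 14·19 = 1606
Denominator = √(50·55·66·71) = √12886500 = 3589.7772
MCC = 1606 / 3589.7772 = 0.447

0.447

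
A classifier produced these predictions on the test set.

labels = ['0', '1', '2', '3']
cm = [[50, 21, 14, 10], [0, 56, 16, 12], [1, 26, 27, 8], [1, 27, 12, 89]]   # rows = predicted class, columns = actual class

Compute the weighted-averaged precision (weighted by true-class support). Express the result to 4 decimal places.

0.6113

Per-class precision (TP/(TP+FP)):
  0: TP=50, FP=21+14+10=45 → 50/95 = 0.52632
  1: TP=56, FP=0+16+12=28 → 56/84 = 0.66667
  2: TP=27, FP=1+26+8=35 → 27/62 = 0.43548
  3: TP=89, FP=1+27+12=40 → 89/129 = 0.68992
Weighted-precision = Σ (supportᵢ/N)·precisionᵢ with N=370: (52/370)·0.52632 + (130/370)·0.66667 + (69/370)·0.43548 + (119/370)·0.68992 = 0.6113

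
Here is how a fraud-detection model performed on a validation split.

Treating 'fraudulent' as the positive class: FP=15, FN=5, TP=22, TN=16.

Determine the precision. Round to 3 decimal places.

0.595

Precision = TP/(TP+FP) = 22/(22+15) = 22/37 = 0.595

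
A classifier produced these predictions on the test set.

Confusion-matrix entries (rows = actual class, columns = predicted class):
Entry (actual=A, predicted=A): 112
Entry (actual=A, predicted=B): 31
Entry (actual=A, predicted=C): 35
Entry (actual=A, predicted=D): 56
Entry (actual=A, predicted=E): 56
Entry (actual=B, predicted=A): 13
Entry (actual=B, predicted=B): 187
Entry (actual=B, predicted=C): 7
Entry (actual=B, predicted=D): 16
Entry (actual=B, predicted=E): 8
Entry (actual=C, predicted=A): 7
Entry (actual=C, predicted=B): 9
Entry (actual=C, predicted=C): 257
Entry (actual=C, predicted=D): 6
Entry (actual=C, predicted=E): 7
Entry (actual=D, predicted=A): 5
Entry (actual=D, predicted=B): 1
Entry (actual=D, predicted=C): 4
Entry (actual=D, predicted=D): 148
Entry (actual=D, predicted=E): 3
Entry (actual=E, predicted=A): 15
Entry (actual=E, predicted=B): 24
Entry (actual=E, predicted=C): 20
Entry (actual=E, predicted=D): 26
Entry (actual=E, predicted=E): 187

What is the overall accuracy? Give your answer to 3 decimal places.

0.719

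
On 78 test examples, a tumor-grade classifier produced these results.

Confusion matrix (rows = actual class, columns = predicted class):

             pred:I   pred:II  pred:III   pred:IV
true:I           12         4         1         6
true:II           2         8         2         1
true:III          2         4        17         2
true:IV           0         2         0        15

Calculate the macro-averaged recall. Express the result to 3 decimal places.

Per-class recall (TP/(TP+FN)):
  I: TP=12, FN=4+1+6=11 → 12/23 = 0.5217
  II: TP=8, FN=2+2+1=5 → 8/13 = 0.6154
  III: TP=17, FN=2+4+2=8 → 17/25 = 0.6800
  IV: TP=15, FN=0+2+0=2 → 15/17 = 0.8824
Macro-recall = mean = (0.5217 + 0.6154 + 0.6800 + 0.8824) / 4 = 0.675

0.675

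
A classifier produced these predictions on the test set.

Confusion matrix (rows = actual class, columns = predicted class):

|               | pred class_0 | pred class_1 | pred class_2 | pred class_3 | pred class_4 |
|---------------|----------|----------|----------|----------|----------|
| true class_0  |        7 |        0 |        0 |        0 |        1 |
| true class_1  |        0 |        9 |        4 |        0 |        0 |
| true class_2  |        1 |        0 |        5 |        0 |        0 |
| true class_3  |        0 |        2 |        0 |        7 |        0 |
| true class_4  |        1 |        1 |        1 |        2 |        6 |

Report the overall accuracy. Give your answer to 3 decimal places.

Accuracy = trace / total = (7+9+5+7+6=34) / 47 = 34/47 = 0.723

0.723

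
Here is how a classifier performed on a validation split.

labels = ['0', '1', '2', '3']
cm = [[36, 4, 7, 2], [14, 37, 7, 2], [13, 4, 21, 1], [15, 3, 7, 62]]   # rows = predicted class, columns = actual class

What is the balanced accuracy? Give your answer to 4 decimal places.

0.6644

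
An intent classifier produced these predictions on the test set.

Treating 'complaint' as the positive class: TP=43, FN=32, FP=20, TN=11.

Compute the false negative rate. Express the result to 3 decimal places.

0.427

FNR = FN/(FN+TP) = 32/(32+43) = 0.427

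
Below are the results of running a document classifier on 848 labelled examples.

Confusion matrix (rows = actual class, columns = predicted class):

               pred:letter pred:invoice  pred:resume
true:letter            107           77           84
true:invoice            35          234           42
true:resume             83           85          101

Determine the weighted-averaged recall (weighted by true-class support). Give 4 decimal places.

0.5212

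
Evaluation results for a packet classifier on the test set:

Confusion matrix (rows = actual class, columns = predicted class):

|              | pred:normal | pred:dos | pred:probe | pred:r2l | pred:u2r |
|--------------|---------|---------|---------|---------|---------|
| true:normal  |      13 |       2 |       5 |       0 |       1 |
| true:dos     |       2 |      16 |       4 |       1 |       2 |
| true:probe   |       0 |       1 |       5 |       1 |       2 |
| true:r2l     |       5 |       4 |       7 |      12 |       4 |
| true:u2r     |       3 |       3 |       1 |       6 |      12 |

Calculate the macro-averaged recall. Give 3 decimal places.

0.534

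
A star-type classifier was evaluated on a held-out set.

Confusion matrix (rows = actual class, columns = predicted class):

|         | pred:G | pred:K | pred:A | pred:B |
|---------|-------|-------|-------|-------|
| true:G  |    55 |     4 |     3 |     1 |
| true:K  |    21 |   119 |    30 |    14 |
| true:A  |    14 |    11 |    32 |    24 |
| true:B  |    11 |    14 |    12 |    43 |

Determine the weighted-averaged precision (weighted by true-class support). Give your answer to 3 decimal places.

0.632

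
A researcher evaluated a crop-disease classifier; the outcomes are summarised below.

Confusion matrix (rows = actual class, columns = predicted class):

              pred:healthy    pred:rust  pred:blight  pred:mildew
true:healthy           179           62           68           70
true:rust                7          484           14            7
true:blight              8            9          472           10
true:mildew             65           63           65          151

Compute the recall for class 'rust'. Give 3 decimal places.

One-vs-rest for 'rust': TP = diagonal; FP = other classes predicted 'rust'; FN = 'rust' predicted as other.
recall = TP/(TP+FN).
rust: TP=484, FN=7+14+7=28 → 484/512 = 0.9453

0.945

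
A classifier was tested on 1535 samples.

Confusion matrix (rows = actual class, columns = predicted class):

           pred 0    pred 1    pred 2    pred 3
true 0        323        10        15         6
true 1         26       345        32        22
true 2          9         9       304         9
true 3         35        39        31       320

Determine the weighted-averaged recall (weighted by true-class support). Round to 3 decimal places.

0.842

Per-class recall (TP/(TP+FN)):
  0: TP=323, FN=10+15+6=31 → 323/354 = 0.9124
  1: TP=345, FN=26+32+22=80 → 345/425 = 0.8118
  2: TP=304, FN=9+9+9=27 → 304/331 = 0.9184
  3: TP=320, FN=35+39+31=105 → 320/425 = 0.7529
Weighted-recall = Σ (supportᵢ/N)·recallᵢ with N=1535: (354/1535)·0.9124 + (425/1535)·0.8118 + (331/1535)·0.9184 + (425/1535)·0.7529 = 0.842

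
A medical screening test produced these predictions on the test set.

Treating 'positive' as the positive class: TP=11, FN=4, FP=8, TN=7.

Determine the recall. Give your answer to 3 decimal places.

Recall = TP/(TP+FN) = 11/(11+4) = 11/15 = 0.733

0.733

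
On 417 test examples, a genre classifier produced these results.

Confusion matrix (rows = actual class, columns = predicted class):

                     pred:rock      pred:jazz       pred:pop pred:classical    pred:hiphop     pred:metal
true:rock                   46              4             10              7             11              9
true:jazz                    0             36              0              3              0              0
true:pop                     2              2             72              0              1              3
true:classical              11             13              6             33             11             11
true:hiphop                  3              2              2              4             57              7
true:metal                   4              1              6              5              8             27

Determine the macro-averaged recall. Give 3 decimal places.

0.672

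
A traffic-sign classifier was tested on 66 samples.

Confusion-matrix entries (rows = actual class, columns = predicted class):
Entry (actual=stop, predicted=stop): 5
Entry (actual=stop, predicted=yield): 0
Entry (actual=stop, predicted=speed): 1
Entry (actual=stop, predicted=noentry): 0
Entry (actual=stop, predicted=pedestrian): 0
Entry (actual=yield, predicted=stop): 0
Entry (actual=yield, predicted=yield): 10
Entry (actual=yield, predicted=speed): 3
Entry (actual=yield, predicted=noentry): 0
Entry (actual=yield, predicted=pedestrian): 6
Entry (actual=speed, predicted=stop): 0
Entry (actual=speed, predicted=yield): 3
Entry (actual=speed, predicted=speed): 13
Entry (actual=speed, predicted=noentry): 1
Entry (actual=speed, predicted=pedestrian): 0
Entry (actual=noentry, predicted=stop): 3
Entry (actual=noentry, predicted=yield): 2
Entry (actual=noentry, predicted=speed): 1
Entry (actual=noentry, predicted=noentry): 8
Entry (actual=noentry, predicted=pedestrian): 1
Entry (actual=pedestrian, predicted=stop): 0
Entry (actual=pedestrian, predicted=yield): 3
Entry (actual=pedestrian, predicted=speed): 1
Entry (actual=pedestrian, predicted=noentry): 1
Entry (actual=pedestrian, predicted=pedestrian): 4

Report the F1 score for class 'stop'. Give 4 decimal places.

0.7143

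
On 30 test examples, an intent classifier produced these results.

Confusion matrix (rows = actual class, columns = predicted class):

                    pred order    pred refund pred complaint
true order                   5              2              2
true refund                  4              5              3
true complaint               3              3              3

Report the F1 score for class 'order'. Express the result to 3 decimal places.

0.476

F1 score = 2·TP/(2·TP+FP+FN).
order: TP=5, FP=4+3=7, FN=2+2=4 → 10/21 = 0.4762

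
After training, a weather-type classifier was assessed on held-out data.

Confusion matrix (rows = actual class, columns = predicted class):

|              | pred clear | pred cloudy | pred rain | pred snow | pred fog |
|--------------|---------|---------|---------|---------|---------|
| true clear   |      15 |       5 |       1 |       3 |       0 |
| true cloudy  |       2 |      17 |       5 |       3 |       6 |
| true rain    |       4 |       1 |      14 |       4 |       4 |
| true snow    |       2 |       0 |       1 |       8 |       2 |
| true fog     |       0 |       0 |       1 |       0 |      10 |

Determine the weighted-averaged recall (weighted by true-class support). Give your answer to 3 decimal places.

Per-class recall (TP/(TP+FN)):
  clear: TP=15, FN=5+1+3+0=9 → 15/24 = 0.6250
  cloudy: TP=17, FN=2+5+3+6=16 → 17/33 = 0.5152
  rain: TP=14, FN=4+1+4+4=13 → 14/27 = 0.5185
  snow: TP=8, FN=2+0+1+2=5 → 8/13 = 0.6154
  fog: TP=10, FN=0+0+1+0=1 → 10/11 = 0.9091
Weighted-recall = Σ (supportᵢ/N)·recallᵢ with N=108: (24/108)·0.6250 + (33/108)·0.5152 + (27/108)·0.5185 + (13/108)·0.6154 + (11/108)·0.9091 = 0.593

0.593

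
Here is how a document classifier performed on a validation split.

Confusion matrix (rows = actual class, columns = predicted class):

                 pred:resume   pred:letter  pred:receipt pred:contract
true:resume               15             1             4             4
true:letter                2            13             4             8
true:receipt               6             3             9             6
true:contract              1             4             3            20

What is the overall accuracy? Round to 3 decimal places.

0.553

Accuracy = trace / total = (15+13+9+20=57) / 103 = 57/103 = 0.553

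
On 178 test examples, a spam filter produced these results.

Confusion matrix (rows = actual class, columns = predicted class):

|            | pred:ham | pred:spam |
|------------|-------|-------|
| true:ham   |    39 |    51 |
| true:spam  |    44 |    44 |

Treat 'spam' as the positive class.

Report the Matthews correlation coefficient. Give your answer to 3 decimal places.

MCC = (TP·TN − FP·FN) / √((TP+FP)(TP+FN)(TN+FP)(TN+FN))
Numerator = 44·39 − 51·44 = -528
Denominator = √(95·88·90·83) = √62449200 = 7902.4806
MCC = -528 / 7902.4806 = -0.067

-0.067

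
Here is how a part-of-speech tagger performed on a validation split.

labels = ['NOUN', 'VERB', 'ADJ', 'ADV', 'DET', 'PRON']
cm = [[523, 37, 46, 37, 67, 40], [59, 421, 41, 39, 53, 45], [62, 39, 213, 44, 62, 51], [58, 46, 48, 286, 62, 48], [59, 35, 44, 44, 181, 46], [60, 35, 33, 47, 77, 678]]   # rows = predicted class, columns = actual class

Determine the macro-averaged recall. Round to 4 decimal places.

0.5846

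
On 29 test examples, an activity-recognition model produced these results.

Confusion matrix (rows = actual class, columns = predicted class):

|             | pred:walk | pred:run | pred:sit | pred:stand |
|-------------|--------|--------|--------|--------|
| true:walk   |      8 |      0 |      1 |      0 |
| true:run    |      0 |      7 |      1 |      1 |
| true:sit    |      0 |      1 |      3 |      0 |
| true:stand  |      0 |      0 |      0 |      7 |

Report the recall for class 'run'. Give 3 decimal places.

0.778

Treat 'run' as positive and all other classes as negative.
recall = TP/(TP+FN).
run: TP=7, FN=0+1+1=2 → 7/9 = 0.7778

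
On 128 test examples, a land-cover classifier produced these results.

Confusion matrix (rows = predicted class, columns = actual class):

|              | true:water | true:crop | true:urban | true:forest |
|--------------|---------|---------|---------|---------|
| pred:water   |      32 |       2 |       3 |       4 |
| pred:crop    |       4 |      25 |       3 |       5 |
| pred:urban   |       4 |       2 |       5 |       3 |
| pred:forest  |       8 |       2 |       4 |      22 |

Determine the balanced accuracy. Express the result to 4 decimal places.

Balanced accuracy = mean of per-class recall.
  water: recall = 32/48 = 0.66667
  crop: recall = 25/31 = 0.80645
  urban: recall = 5/15 = 0.33333
  forest: recall = 22/34 = 0.64706
Mean = (0.66667 + 0.80645 + 0.33333 + 0.64706) / 4 = 0.6134

0.6134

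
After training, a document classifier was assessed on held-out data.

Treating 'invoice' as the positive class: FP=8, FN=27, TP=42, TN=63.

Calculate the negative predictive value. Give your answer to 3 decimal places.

NPV = TN/(TN+FN) = 63/(63+27) = 0.700

0.700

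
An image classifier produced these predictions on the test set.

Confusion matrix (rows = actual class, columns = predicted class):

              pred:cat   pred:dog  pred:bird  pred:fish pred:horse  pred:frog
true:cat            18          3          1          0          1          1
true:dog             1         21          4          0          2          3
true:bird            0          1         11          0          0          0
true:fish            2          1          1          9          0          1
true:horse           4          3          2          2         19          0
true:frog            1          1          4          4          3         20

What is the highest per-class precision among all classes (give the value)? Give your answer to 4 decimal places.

Per-class precision (TP/(TP+FP)):
  cat: TP=18, FP=1+0+2+4+1=8 → 18/26 = 0.69231
  dog: TP=21, FP=3+1+1+3+1=9 → 21/30 = 0.70000
  bird: TP=11, FP=1+4+1+2+4=12 → 11/23 = 0.47826
  fish: TP=9, FP=0+0+0+2+4=6 → 9/15 = 0.60000
  horse: TP=19, FP=1+2+0+0+3=6 → 19/25 = 0.76000
  frog: TP=20, FP=1+3+0+1+0=5 → 20/25 = 0.80000
Highest is class 'frog' with precision = 0.8000.

0.8000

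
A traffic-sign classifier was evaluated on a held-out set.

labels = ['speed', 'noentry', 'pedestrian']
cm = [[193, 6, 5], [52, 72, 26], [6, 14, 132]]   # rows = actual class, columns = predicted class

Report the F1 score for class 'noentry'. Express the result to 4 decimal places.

0.5950

Treat 'noentry' as positive and all other classes as negative.
F1 score = 2·TP/(2·TP+FP+FN).
noentry: TP=72, FP=6+14=20, FN=52+26=78 → 144/242 = 0.59504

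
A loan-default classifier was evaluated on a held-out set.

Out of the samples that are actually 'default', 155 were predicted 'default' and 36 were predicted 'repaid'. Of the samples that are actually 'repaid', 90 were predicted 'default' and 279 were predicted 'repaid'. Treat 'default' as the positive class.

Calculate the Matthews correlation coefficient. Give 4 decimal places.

0.5424

MCC = (TP·TN − FP·FN) / √((TP+FP)(TP+FN)(TN+FP)(TN+FN))
Numerator = 155·279 − 90·36 = 40005
Denominator = √(245·191·369·315) = √5439216825 = 73751.0463
MCC = 40005 / 73751.0463 = 0.5424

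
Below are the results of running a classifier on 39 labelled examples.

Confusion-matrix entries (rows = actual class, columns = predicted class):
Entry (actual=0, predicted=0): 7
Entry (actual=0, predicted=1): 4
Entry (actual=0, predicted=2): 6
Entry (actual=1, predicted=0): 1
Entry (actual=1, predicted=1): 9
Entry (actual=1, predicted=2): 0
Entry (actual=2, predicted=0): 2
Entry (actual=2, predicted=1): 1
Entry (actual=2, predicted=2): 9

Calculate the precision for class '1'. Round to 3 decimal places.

Treat '1' as positive and all other classes as negative.
precision = TP/(TP+FP).
1: TP=9, FP=4+1=5 → 9/14 = 0.6429

0.643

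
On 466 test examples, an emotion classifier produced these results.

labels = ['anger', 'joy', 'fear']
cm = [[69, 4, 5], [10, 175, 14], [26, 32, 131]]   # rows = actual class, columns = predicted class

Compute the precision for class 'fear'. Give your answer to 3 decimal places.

precision = TP/(TP+FP).
fear: TP=131, FP=5+14=19 → 131/150 = 0.8733

0.873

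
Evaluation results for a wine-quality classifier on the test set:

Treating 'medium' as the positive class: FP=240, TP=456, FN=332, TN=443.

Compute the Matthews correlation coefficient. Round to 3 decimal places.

0.227

MCC = (TP·TN − FP·FN) / √((TP+FP)(TP+FN)(TN+FP)(TN+FN))
Numerator = 456·443 − 240·332 = 122328
Denominator = √(696·788·683·775) = √290307237600 = 538801.6681
MCC = 122328 / 538801.6681 = 0.227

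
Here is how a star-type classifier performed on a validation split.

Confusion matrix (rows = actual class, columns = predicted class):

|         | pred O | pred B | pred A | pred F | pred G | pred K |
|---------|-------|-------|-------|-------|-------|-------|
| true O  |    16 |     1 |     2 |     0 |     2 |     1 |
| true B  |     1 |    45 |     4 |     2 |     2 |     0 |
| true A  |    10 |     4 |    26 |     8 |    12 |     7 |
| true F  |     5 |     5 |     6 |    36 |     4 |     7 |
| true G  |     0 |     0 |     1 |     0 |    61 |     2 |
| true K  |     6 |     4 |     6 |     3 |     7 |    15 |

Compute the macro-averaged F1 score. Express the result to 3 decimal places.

0.608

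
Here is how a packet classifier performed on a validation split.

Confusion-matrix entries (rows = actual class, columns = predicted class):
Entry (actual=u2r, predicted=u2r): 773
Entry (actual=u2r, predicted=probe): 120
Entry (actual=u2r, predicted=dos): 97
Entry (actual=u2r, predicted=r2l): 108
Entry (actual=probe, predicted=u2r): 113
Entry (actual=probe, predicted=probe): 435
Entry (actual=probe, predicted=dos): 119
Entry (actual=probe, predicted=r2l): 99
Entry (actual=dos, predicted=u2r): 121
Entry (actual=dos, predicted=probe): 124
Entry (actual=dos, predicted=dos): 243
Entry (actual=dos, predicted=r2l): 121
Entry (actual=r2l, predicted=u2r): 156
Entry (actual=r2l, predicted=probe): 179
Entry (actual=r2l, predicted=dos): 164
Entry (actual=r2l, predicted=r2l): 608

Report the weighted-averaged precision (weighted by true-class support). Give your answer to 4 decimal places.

Per-class precision (TP/(TP+FP)):
  u2r: TP=773, FP=113+121+156=390 → 773/1163 = 0.66466
  probe: TP=435, FP=120+124+179=423 → 435/858 = 0.50699
  dos: TP=243, FP=97+119+164=380 → 243/623 = 0.39005
  r2l: TP=608, FP=108+99+121=328 → 608/936 = 0.64957
Weighted-precision = Σ (supportᵢ/N)·precisionᵢ with N=3580: (1098/3580)·0.66466 + (766/3580)·0.50699 + (609/3580)·0.39005 + (1107/3580)·0.64957 = 0.5795

0.5795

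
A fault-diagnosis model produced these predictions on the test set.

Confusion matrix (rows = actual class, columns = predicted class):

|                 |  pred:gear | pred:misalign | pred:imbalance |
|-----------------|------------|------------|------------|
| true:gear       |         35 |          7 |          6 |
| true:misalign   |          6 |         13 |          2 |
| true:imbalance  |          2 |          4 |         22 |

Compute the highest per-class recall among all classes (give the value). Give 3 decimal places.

0.786

Per-class recall (TP/(TP+FN)):
  gear: TP=35, FN=7+6=13 → 35/48 = 0.7292
  misalign: TP=13, FN=6+2=8 → 13/21 = 0.6190
  imbalance: TP=22, FN=2+4=6 → 22/28 = 0.7857
Highest is class 'imbalance' with recall = 0.786.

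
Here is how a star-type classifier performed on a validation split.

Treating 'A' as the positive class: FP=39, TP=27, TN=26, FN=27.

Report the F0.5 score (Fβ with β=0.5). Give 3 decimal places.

0.425

Fβ = (1+β²)·TP / ((1+β²)·TP + β²·FN + FP), with β²=1/4
= 1.25·27 / (1.25·27 + 0.25·27 + 39) = 0.425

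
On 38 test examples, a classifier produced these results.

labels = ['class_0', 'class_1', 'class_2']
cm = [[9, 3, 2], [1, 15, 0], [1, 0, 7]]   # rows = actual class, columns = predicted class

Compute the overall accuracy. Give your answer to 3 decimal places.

0.816

Accuracy = trace / total = (9+15+7=31) / 38 = 31/38 = 0.816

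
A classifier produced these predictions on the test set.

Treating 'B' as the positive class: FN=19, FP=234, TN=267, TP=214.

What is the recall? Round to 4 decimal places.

Recall = TP/(TP+FN) = 214/(214+19) = 214/233 = 0.9185

0.9185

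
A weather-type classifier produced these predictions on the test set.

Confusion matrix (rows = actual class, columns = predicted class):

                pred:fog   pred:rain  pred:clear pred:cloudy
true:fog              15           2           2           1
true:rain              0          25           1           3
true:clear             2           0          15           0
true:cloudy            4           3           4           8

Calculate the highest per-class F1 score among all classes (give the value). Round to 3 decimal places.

Per-class F1 score (2·TP/(2·TP+FP+FN)):
  fog: TP=15, FP=0+2+4=6, FN=2+2+1=5 → 30/41 = 0.7317
  rain: TP=25, FP=2+0+3=5, FN=0+1+3=4 → 50/59 = 0.8475
  clear: TP=15, FP=2+1+4=7, FN=2+0+0=2 → 30/39 = 0.7692
  cloudy: TP=8, FP=1+3+0=4, FN=4+3+4=11 → 16/31 = 0.5161
Highest is class 'rain' with F1 score = 0.847.

0.847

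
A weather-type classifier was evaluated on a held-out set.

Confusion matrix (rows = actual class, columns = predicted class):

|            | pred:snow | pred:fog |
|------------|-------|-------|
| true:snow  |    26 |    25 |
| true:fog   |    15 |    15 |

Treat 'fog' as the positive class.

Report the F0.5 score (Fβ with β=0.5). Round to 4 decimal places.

Fβ = (1+β²)·TP / ((1+β²)·TP + β²·FN + FP), with β²=1/4
= 1.25·15 / (1.25·15 + 0.25·15 + 25) = 0.3947

0.3947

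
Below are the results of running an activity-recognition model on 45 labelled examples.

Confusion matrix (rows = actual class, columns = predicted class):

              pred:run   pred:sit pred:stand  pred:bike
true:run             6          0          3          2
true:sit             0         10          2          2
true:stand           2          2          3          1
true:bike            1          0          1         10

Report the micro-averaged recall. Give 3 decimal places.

0.644

Micro-averaging pools counts across classes: ΣTP=29, ΣFP=16, ΣFN=16.
Micro-recall = TP/(TP+FN) on pooled counts = 0.644 (equals overall accuracy in single-label multiclass).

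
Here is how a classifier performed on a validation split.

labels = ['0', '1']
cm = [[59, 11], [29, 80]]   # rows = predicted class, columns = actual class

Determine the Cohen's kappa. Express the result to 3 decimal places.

0.551

Observed agreement pₒ = trace/N = 139/179 = 0.7765
Expected agreement pₑ = Σ (rowᵢ·colᵢ)/N² = (88·70 + 91·109)/179² = 0.5018
κ = (pₒ − pₑ)/(1 − pₑ) = (0.7765 − 0.5018)/(1 − 0.5018) = 0.551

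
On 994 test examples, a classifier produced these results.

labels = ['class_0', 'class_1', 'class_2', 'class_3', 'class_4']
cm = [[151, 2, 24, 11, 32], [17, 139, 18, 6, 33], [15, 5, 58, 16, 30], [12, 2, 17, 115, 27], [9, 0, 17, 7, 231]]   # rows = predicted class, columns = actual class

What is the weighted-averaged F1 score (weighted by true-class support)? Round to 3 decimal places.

0.697

Per-class F1 score (2·TP/(2·TP+FP+FN)):
  class_0: TP=151, FP=2+24+11+32=69, FN=17+15+12+9=53 → 302/424 = 0.7123
  class_1: TP=139, FP=17+18+6+33=74, FN=2+5+2+0=9 → 278/361 = 0.7701
  class_2: TP=58, FP=15+5+16+30=66, FN=24+18+17+17=76 → 116/258 = 0.4496
  class_3: TP=115, FP=12+2+17+27=58, FN=11+6+16+7=40 → 230/328 = 0.7012
  class_4: TP=231, FP=9+0+17+7=33, FN=32+33+30+27=122 → 462/617 = 0.7488
Weighted-F1 score = Σ (supportᵢ/N)·F1 scoreᵢ with N=994: (204/994)·0.7123 + (148/994)·0.7701 + (134/994)·0.4496 + (155/994)·0.7012 + (353/994)·0.7488 = 0.697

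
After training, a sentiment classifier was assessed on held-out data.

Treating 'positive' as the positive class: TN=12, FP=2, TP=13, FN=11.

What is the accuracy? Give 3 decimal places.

0.658

Accuracy = (TP+TN)/N = (13+12)/38 = 0.658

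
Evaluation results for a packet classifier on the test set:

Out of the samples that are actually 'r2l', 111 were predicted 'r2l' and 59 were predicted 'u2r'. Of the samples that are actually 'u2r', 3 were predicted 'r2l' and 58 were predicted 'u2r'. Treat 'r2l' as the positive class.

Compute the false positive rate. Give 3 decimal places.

FPR = FP/(FP+TN) = 3/(3+58) = 0.049

0.049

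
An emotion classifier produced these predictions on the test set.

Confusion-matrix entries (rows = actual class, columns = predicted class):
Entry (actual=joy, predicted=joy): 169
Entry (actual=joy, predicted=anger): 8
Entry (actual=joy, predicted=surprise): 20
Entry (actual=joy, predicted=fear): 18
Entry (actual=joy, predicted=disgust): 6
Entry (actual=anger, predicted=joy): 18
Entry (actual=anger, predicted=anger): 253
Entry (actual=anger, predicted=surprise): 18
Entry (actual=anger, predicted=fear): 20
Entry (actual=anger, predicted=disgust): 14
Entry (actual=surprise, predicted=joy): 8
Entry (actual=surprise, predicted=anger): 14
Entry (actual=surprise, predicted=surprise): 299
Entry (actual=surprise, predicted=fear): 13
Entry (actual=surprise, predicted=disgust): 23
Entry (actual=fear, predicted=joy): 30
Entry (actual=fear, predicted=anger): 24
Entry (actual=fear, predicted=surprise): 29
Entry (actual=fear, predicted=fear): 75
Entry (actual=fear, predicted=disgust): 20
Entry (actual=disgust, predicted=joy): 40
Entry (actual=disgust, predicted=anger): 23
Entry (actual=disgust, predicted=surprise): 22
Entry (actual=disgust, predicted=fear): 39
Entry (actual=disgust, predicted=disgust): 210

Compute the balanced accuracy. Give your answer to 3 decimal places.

Balanced accuracy = mean of per-class recall.
  joy: recall = 169/221 = 0.7647
  anger: recall = 253/323 = 0.7833
  surprise: recall = 299/357 = 0.8375
  fear: recall = 75/178 = 0.4213
  disgust: recall = 210/334 = 0.6287
Mean = (0.7647 + 0.7833 + 0.8375 + 0.4213 + 0.6287) / 5 = 0.687

0.687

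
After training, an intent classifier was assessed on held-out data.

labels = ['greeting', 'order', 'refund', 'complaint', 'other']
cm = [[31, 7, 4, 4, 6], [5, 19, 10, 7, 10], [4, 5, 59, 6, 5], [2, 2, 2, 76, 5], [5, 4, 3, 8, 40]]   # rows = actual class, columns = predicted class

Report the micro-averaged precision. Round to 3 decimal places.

0.684

Micro-averaging pools counts across classes: ΣTP=225, ΣFP=104, ΣFN=104.
Micro-precision = TP/(TP+FP) on pooled counts = 0.684 (equals overall accuracy in single-label multiclass).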